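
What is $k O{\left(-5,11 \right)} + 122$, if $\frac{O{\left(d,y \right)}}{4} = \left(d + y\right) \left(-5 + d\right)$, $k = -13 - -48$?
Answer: $-8278$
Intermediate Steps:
$k = 35$ ($k = -13 + 48 = 35$)
$O{\left(d,y \right)} = 4 \left(-5 + d\right) \left(d + y\right)$ ($O{\left(d,y \right)} = 4 \left(d + y\right) \left(-5 + d\right) = 4 \left(-5 + d\right) \left(d + y\right)$)
$k O{\left(-5,11 \right)} + 122 = 35 \left(\left(-20\right) \left(-5\right) - 220 + 4 \left(-5\right)^{2} + 4 \left(-5\right) 11\right) + 122 = 35 \left(100 - 220 + 4 \cdot 25 - 220\right) + 122 = 35 \left(100 - 220 + 100 - 220\right) + 122 = 35 \left(-240\right) + 122 = -8400 + 122 = -8278$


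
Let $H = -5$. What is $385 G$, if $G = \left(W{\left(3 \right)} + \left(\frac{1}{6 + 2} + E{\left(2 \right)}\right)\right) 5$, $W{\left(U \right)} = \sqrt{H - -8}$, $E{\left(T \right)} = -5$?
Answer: $- \frac{75075}{8} + 1925 \sqrt{3} \approx -6050.2$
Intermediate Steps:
$W{\left(U \right)} = \sqrt{3}$ ($W{\left(U \right)} = \sqrt{-5 - -8} = \sqrt{-5 + 8} = \sqrt{3}$)
$G = - \frac{195}{8} + 5 \sqrt{3}$ ($G = \left(\sqrt{3} - \left(5 - \frac{1}{6 + 2}\right)\right) 5 = \left(\sqrt{3} - \left(5 - \frac{1}{8}\right)\right) 5 = \left(\sqrt{3} + \left(\frac{1}{8} - 5\right)\right) 5 = \left(\sqrt{3} - \frac{39}{8}\right) 5 = \left(- \frac{39}{8} + \sqrt{3}\right) 5 = - \frac{195}{8} + 5 \sqrt{3} \approx -15.715$)
$385 G = 385 \left(- \frac{195}{8} + 5 \sqrt{3}\right) = - \frac{75075}{8} + 1925 \sqrt{3}$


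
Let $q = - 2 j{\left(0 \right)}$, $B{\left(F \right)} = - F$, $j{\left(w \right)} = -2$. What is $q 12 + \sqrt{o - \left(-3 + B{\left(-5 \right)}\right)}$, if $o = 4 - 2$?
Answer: $48$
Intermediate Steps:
$o = 2$ ($o = 4 - 2 = 2$)
$q = 4$ ($q = \left(-2\right) \left(-2\right) = 4$)
$q 12 + \sqrt{o - \left(-3 + B{\left(-5 \right)}\right)} = 4 \cdot 12 + \sqrt{2 + \left(3 - \left(-1\right) \left(-5\right)\right)} = 48 + \sqrt{2 + \left(3 - 5\right)} = 48 + \sqrt{2 - 2} = 48 + \sqrt{0} = 48 + 0 = 48$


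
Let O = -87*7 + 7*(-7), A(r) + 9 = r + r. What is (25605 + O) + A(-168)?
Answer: 24602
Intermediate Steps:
A(r) = -9 + 2*r (A(r) = -9 + (r + r) = -9 + 2*r)
O = -658 (O = -609 - 49 = -658)
(25605 + O) + A(-168) = (25605 - 658) + (-9 + 2*(-168)) = 24947 + (-9 - 336) = 24947 - 345 = 24602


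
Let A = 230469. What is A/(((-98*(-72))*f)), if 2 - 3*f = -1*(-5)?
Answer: -76823/2352 ≈ -32.663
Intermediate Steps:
f = -1 (f = 2/3 - (-1)*(-5)/3 = 2/3 - 1/3*5 = 2/3 - 5/3 = -1)
A/(((-98*(-72))*f)) = 230469/((-98*(-72)*(-1))) = 230469/((7056*(-1))) = 230469/(-7056) = 230469*(-1/7056) = -76823/2352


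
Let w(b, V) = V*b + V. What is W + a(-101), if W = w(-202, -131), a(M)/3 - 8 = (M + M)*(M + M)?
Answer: 148767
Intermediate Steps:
a(M) = 24 + 12*M**2 (a(M) = 24 + 3*((M + M)*(M + M)) = 24 + 3*((2*M)*(2*M)) = 24 + 3*(4*M**2) = 24 + 12*M**2)
w(b, V) = V + V*b
W = 26331 (W = -131*(1 - 202) = -131*(-201) = 26331)
W + a(-101) = 26331 + (24 + 12*(-101)**2) = 26331 + (24 + 12*10201) = 26331 + (24 + 122412) = 26331 + 122436 = 148767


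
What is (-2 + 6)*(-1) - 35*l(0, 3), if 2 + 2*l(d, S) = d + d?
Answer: 31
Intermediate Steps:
l(d, S) = -1 + d (l(d, S) = -1 + (d + d)/2 = -1 + (2*d)/2 = -1 + d)
(-2 + 6)*(-1) - 35*l(0, 3) = (-2 + 6)*(-1) - 35*(-1 + 0) = 4*(-1) - 35*(-1) = -4 + 35 = 31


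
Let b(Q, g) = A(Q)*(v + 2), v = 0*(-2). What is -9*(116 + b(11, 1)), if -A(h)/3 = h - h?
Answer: -1044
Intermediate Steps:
A(h) = 0 (A(h) = -3*(h - h) = -3*0 = 0)
v = 0
b(Q, g) = 0 (b(Q, g) = 0*(0 + 2) = 0*2 = 0)
-9*(116 + b(11, 1)) = -9*(116 + 0) = -9*116 = -1044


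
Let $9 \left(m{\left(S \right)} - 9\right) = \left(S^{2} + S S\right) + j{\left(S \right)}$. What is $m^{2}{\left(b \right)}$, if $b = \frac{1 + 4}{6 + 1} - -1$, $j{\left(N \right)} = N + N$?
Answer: $\frac{2175625}{21609} \approx 100.68$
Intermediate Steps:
$j{\left(N \right)} = 2 N$
$b = \frac{12}{7}$ ($b = \frac{5}{7} + 1 = \frac{12}{7} \approx 1.7143$)
$m{\left(S \right)} = 9 + \frac{2 S}{9} + \frac{2 S^{2}}{9}$ ($m{\left(S \right)} = 9 + \frac{\left(S^{2} + S S\right) + 2 S}{9} = 9 + \frac{\left(S^{2} + S^{2}\right) + 2 S}{9} = 9 + \frac{2 S^{2} + 2 S}{9} = 9 + \frac{2 S + 2 S^{2}}{9} = 9 + \left(\frac{2 S}{9} + \frac{2 S^{2}}{9}\right) = 9 + \frac{2 S}{9} + \frac{2 S^{2}}{9}$)
$m^{2}{\left(b \right)} = \left(9 + \frac{2}{9} \cdot \frac{12}{7} + \frac{2 \left(\frac{12}{7}\right)^{2}}{9}\right)^{2} = \left(9 + \frac{8}{21} + \frac{2}{9} \cdot \frac{144}{49}\right)^{2} = \left(9 + \frac{8}{21} + \frac{32}{49}\right)^{2} = \left(\frac{1475}{147}\right)^{2} = \frac{2175625}{21609}$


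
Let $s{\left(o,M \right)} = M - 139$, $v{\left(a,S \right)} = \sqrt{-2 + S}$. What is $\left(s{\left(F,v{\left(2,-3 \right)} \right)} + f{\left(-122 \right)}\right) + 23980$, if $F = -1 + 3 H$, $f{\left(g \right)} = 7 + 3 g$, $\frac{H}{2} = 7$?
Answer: $23482 + i \sqrt{5} \approx 23482.0 + 2.2361 i$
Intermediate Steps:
$H = 14$ ($H = 2 \cdot 7 = 14$)
$F = 41$ ($F = -1 + 3 \cdot 14 = -1 + 42 = 41$)
$s{\left(o,M \right)} = -139 + M$
$\left(s{\left(F,v{\left(2,-3 \right)} \right)} + f{\left(-122 \right)}\right) + 23980 = \left(\left(-139 + \sqrt{-2 - 3}\right) + \left(7 + 3 \left(-122\right)\right)\right) + 23980 = \left(\left(-139 + \sqrt{-5}\right) + \left(7 - 366\right)\right) + 23980 = \left(\left(-139 + i \sqrt{5}\right) - 359\right) + 23980 = \left(-498 + i \sqrt{5}\right) + 23980 = 23482 + i \sqrt{5}$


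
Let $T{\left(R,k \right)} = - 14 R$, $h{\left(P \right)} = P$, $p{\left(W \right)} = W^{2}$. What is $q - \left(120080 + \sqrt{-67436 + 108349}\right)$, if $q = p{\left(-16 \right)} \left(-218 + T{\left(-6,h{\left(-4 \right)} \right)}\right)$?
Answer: $-154384 - \sqrt{40913} \approx -1.5459 \cdot 10^{5}$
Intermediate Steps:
$q = -34304$ ($q = \left(-16\right)^{2} \left(-218 - -84\right) = 256 \left(-218 + 84\right) = 256 \left(-134\right) = -34304$)
$q - \left(120080 + \sqrt{-67436 + 108349}\right) = -34304 - \left(120080 + \sqrt{-67436 + 108349}\right) = -34304 - \left(120080 + \sqrt{40913}\right) = -154384 - \sqrt{40913}$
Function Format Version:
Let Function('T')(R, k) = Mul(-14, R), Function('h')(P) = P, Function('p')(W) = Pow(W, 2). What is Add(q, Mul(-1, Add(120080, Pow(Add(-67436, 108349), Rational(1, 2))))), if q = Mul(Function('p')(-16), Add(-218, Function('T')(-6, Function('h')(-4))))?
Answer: Add(-154384, Mul(-1, Pow(40913, Rational(1, 2)))) ≈ -1.5459e+5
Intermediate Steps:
q = -34304 (q = Mul(Pow(-16, 2), Add(-218, Mul(-14, -6))) = Mul(256, Add(-218, 84)) = Mul(256, -134) = -34304)
Add(q, Mul(-1, Add(120080, Pow(Add(-67436, 108349), Rational(1, 2))))) = Add(-34304, Mul(-1, Add(120080, Pow(Add(-67436, 108349), Rational(1, 2))))) = Add(-34304, Mul(-1, Add(120080, Pow(40913, Rational(1, 2))))) = Add(-34304, Add(-120080, Mul(-1, Pow(40913, Rational(1, 2))))) = Add(-154384, Mul(-1, Pow(40913, Rational(1, 2))))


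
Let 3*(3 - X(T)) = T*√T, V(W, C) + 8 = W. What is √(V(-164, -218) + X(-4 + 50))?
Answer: √(-1521 - 138*√46)/3 ≈ 16.523*I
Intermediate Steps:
V(W, C) = -8 + W
X(T) = 3 - T^(3/2)/3 (X(T) = 3 - T*√T/3 = 3 - T^(3/2)/3)
√(V(-164, -218) + X(-4 + 50)) = √((-8 - 164) + (3 - (-4 + 50)^(3/2)/3)) = √(-172 + (3 - 46*√46/3)) = √(-169 - 46*√46/3)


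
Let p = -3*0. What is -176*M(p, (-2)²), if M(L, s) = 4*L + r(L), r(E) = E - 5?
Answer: 880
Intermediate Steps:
r(E) = -5 + E
p = 0
M(L, s) = -5 + 5*L (M(L, s) = 4*L + (-5 + L) = -5 + 5*L)
-176*M(p, (-2)²) = -176*(-5 + 5*0) = -176*(-5 + 0) = -176*(-5) = 880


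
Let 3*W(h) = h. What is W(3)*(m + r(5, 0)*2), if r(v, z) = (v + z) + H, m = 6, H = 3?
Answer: 22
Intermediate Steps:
W(h) = h/3
r(v, z) = 3 + v + z (r(v, z) = (v + z) + 3 = 3 + v + z)
W(3)*(m + r(5, 0)*2) = ((⅓)*3)*(6 + (3 + 5 + 0)*2) = 1*(6 + 8*2) = 1*(6 + 16) = 1*22 = 22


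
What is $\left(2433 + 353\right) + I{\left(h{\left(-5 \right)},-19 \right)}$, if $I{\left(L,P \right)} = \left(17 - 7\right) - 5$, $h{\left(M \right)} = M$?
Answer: $2791$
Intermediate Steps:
$I{\left(L,P \right)} = 5$ ($I{\left(L,P \right)} = 10 - 5 = 5$)
$\left(2433 + 353\right) + I{\left(h{\left(-5 \right)},-19 \right)} = \left(2433 + 353\right) + 5 = 2786 + 5 = 2791$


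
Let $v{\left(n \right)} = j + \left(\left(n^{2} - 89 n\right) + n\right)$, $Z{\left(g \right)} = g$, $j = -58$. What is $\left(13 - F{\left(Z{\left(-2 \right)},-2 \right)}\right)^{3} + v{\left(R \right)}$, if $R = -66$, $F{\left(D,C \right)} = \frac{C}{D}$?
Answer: $11834$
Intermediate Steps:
$v{\left(n \right)} = -58 + n^{2} - 88 n$ ($v{\left(n \right)} = -58 + \left(\left(n^{2} - 89 n\right) + n\right) = -58 + \left(n^{2} - 88 n\right) = -58 + n^{2} - 88 n$)
$\left(13 - F{\left(Z{\left(-2 \right)},-2 \right)}\right)^{3} + v{\left(R \right)} = \left(13 - - \frac{2}{-2}\right)^{3} - \left(-5750 - 4356\right) = \left(13 - \left(-2\right) \left(- \frac{1}{2}\right)\right)^{3} + \left(-58 + 4356 + 5808\right) = \left(13 - 1\right)^{3} + 10106 = 12^{3} + 10106 = 1728 + 10106 = 11834$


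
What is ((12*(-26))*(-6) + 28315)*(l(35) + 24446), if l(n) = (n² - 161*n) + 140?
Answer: 609052912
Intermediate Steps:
l(n) = 140 + n² - 161*n
((12*(-26))*(-6) + 28315)*(l(35) + 24446) = ((12*(-26))*(-6) + 28315)*((140 + 35² - 161*35) + 24446) = (-312*(-6) + 28315)*((140 + 1225 - 5635) + 24446) = (1872 + 28315)*(-4270 + 24446) = 30187*20176 = 609052912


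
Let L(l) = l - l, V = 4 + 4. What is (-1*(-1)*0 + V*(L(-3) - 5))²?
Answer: 1600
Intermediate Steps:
V = 8
L(l) = 0
(-1*(-1)*0 + V*(L(-3) - 5))² = (-1*(-1)*0 + 8*(0 - 5))² = (1*0 + 8*(-5))² = (0 - 40)² = (-40)² = 1600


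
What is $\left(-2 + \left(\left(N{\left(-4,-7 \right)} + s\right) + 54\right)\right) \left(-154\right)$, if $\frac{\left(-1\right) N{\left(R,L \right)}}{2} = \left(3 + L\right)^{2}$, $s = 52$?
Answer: $-11088$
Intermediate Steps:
$N{\left(R,L \right)} = - 2 \left(3 + L\right)^{2}$
$\left(-2 + \left(\left(N{\left(-4,-7 \right)} + s\right) + 54\right)\right) \left(-154\right) = \left(-2 + \left(\left(- 2 \left(3 - 7\right)^{2} + 52\right) + 54\right)\right) \left(-154\right) = \left(-2 + \left(\left(- 2 \left(-4\right)^{2} + 52\right) + 54\right)\right) \left(-154\right) = \left(-2 + \left(\left(\left(-2\right) 16 + 52\right) + 54\right)\right) \left(-154\right) = \left(-2 + \left(\left(-32 + 52\right) + 54\right)\right) \left(-154\right) = \left(-2 + \left(20 + 54\right)\right) \left(-154\right) = \left(-2 + 74\right) \left(-154\right) = 72 \left(-154\right) = -11088$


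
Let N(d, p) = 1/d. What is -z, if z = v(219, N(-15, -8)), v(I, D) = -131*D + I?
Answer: -3416/15 ≈ -227.73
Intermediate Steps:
v(I, D) = I - 131*D
z = 3416/15 (z = 219 - 131/(-15) = 219 - 131*(-1/15) = 219 + 131/15 = 3416/15 ≈ 227.73)
-z = -1*3416/15 = -3416/15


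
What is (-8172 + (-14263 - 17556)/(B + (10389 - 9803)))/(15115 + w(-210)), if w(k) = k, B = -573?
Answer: -27611/38753 ≈ -0.71249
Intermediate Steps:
(-8172 + (-14263 - 17556)/(B + (10389 - 9803)))/(15115 + w(-210)) = (-8172 + (-14263 - 17556)/(-573 + (10389 - 9803)))/(15115 - 210) = (-8172 - 31819/(-573 + 586))/14905 = (-8172 - 31819/13)*(1/14905) = -138055/13*1/14905 = -27611/38753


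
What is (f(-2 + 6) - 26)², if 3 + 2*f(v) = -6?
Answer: 3721/4 ≈ 930.25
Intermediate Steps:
f(v) = -9/2 (f(v) = -3/2 + (½)*(-6) = -3/2 - 3 = -9/2)
(f(-2 + 6) - 26)² = (-9/2 - 26)² = (-61/2)² = 3721/4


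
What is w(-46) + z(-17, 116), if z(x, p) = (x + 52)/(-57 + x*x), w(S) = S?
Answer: -10637/232 ≈ -45.849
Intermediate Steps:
z(x, p) = (52 + x)/(-57 + x**2)
w(-46) + z(-17, 116) = -46 + (52 - 17)/(-57 + (-17)**2) = -46 + 35/(-57 + 289) = -46 + 35/232 = -10637/232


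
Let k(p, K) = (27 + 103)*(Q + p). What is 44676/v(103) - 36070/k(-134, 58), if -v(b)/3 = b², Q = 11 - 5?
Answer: 13486375/17653376 ≈ 0.76395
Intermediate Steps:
Q = 6
k(p, K) = 780 + 130*p (k(p, K) = (27 + 103)*(6 + p) = 130*(6 + p) = 780 + 130*p)
v(b) = -3*b²
44676/v(103) - 36070/k(-134, 58) = 44676/((-3*103²)) - 36070/(780 + 130*(-134)) = 44676/((-3*10609)) - 36070/(780 - 17420) = 44676/(-31827) - 36070/(-16640) = 44676*(-1/31827) - 36070*(-1/16640) = -14892/10609 + 3607/1664 = 13486375/17653376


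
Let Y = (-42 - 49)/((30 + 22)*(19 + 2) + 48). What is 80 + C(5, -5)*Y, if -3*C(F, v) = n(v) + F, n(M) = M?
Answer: 80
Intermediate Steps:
C(F, v) = -F/3 - v/3 (C(F, v) = -(v + F)/3 = -(F + v)/3 = -F/3 - v/3)
Y = -91/1140 (Y = -91/(52*21 + 48) = -91/(1092 + 48) = -91/1140 ≈ -0.079825)
80 + C(5, -5)*Y = 80 + (-⅓*5 - ⅓*(-5))*(-91/1140) = 80 + (-5/3 + 5/3)*(-91/1140) = 80 + 0*(-91/1140) = 80 + 0 = 80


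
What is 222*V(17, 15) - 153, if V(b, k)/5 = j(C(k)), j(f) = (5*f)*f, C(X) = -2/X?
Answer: -163/3 ≈ -54.333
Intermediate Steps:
j(f) = 5*f²
V(b, k) = 100/k² (V(b, k) = 5*(5*(-2/k)²) = 5*(5*(4/k²)) = 5*(20/k²) = 100/k²)
222*V(17, 15) - 153 = 222*(100/15²) - 153 = 222*(100*(1/225)) - 153 = 222*(4/9) - 153 = 296/3 - 153 = -163/3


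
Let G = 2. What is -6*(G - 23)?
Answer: 126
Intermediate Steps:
-6*(G - 23) = -6*(2 - 23) = -6*(-21) = 126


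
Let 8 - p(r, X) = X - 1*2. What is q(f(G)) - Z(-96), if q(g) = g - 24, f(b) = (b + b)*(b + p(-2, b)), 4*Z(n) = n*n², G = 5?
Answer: 221260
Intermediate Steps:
p(r, X) = 10 - X (p(r, X) = 8 - (X - 1*2) = 8 - (X - 2) = 8 - (-2 + X) = 8 + (2 - X) = 10 - X)
Z(n) = n³/4 (Z(n) = (n*n²)/4 = n³/4)
f(b) = 20*b (f(b) = (b + b)*(b + (10 - b)) = (2*b)*10 = 20*b)
q(g) = -24 + g
q(f(G)) - Z(-96) = (-24 + 20*5) - (-96)³/4 = (-24 + 100) - (-884736)/4 = 76 - 1*(-221184) = 76 + 221184 = 221260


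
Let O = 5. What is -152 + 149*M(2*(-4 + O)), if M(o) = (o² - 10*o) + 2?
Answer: -2238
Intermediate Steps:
M(o) = 2 + o² - 10*o
-152 + 149*M(2*(-4 + O)) = -152 + 149*(2 + (2*(-4 + 5))² - 20*(-4 + 5)) = -152 + 149*(2 + (2*1)² - 20) = -152 + 149*(2 + 2² - 10*2) = -152 + 149*(2 + 4 - 20) = -152 + 149*(-14) = -152 - 2086 = -2238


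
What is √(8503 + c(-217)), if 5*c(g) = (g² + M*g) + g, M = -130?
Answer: √587985/5 ≈ 153.36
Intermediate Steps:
c(g) = -129*g/5 + g²/5 (c(g) = ((g² - 130*g) + g)/5 = (g² - 129*g)/5 = -129*g/5 + g²/5)
√(8503 + c(-217)) = √(8503 + (⅕)*(-217)*(-129 - 217)) = √(8503 + (⅕)*(-217)*(-346)) = √(8503 + 75082/5) = √(117597/5) = √587985/5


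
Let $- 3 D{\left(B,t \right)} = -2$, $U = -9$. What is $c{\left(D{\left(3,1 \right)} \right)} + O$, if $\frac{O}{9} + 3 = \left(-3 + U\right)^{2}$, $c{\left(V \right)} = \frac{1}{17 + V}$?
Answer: $\frac{67260}{53} \approx 1269.1$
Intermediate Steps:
$D{\left(B,t \right)} = \frac{2}{3}$ ($D{\left(B,t \right)} = \left(- \frac{1}{3}\right) \left(-2\right) = \frac{2}{3}$)
$O = 1269$ ($O = -27 + 9 \left(-3 - 9\right)^{2} = -27 + 9 \left(-12\right)^{2} = -27 + 9 \cdot 144 = -27 + 1296 = 1269$)
$c{\left(D{\left(3,1 \right)} \right)} + O = \frac{1}{17 + \frac{2}{3}} + 1269 = \frac{1}{\frac{53}{3}} + 1269 = \frac{3}{53} + 1269 = \frac{67260}{53}$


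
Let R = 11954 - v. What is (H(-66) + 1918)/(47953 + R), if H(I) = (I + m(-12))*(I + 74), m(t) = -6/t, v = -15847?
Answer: 697/37877 ≈ 0.018402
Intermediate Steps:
R = 27801 (R = 11954 - 1*(-15847) = 11954 + 15847 = 27801)
H(I) = (½ + I)*(74 + I) (H(I) = (I - 6/(-12))*(I + 74) = (I - 6*(-1/12))*(74 + I) = (I + ½)*(74 + I) = (½ + I)*(74 + I))
(H(-66) + 1918)/(47953 + R) = ((37 + (-66)² + (149/2)*(-66)) + 1918)/(47953 + 27801) = ((37 + 4356 - 4917) + 1918)/75754 = (-524 + 1918)*(1/75754) = 1394*(1/75754) = 697/37877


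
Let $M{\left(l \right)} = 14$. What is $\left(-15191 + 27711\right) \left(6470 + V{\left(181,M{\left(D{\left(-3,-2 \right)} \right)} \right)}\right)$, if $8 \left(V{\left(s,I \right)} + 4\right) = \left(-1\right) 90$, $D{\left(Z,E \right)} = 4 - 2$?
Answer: $80813470$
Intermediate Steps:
$D{\left(Z,E \right)} = 2$
$V{\left(s,I \right)} = - \frac{61}{4}$ ($V{\left(s,I \right)} = -4 + \frac{\left(-1\right) 90}{8} = -4 + \frac{1}{8} \left(-90\right) = -4 - \frac{45}{4} = - \frac{61}{4}$)
$\left(-15191 + 27711\right) \left(6470 + V{\left(181,M{\left(D{\left(-3,-2 \right)} \right)} \right)}\right) = \left(-15191 + 27711\right) \left(6470 - \frac{61}{4}\right) = 12520 \cdot \frac{25819}{4} = 80813470$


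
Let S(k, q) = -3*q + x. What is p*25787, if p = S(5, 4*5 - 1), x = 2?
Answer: -1418285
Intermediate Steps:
S(k, q) = 2 - 3*q (S(k, q) = -3*q + 2 = 2 - 3*q)
p = -55 (p = 2 - 3*(4*5 - 1) = 2 - 3*(20 - 1) = 2 - 3*19 = 2 - 57 = -55)
p*25787 = -55*25787 = -1418285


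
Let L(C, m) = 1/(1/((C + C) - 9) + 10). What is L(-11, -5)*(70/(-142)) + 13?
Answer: 284122/21939 ≈ 12.951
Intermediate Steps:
L(C, m) = 1/(10 + 1/(-9 + 2*C)) (L(C, m) = 1/(1/(2*C - 9) + 10) = 1/(1/(-9 + 2*C) + 10) = 1/(10 + 1/(-9 + 2*C)))
L(-11, -5)*(70/(-142)) + 13 = ((-9 + 2*(-11))/(-89 + 20*(-11)))*(70/(-142)) + 13 = ((-9 - 22)/(-89 - 220))*(70*(-1/142)) + 13 = (-31/(-309))*(-35/71) + 13 = -1/309*(-31)*(-35/71) + 13 = (31/309)*(-35/71) + 13 = -1085/21939 + 13 = 284122/21939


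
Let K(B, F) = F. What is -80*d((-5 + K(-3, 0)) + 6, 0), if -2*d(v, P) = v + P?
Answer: 40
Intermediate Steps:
d(v, P) = -P/2 - v/2 (d(v, P) = -(v + P)/2 = -(P + v)/2 = -P/2 - v/2)
-80*d((-5 + K(-3, 0)) + 6, 0) = -80*(-½*0 - ((-5 + 0) + 6)/2) = -80*(0 - (-5 + 6)/2) = -80*(0 - ½*1) = -80*(0 - ½) = -80*(-½) = 40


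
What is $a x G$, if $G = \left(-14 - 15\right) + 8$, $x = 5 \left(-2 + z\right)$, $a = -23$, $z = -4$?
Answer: $-14490$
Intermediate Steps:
$x = -30$ ($x = 5 \left(-2 - 4\right) = 5 \left(-6\right) = -30$)
$G = -21$ ($G = -29 + 8 = -21$)
$a x G = \left(-23\right) \left(-30\right) \left(-21\right) = 690 \left(-21\right) = -14490$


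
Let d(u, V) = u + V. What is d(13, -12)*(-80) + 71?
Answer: -9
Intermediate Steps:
d(u, V) = V + u
d(13, -12)*(-80) + 71 = (-12 + 13)*(-80) + 71 = 1*(-80) + 71 = -80 + 71 = -9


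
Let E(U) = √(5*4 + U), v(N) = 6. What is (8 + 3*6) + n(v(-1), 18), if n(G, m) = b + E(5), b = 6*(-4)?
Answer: 7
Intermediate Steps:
E(U) = √(20 + U)
b = -24
n(G, m) = -19 (n(G, m) = -24 + √(20 + 5) = -24 + √25 = -24 + 5 = -19)
(8 + 3*6) + n(v(-1), 18) = (8 + 3*6) - 19 = (8 + 18) - 19 = 26 - 19 = 7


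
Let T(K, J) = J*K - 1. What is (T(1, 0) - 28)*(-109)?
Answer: 3161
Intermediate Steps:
T(K, J) = -1 + J*K
(T(1, 0) - 28)*(-109) = ((-1 + 0*1) - 28)*(-109) = ((-1 + 0) - 28)*(-109) = (-1 - 28)*(-109) = -29*(-109) = 3161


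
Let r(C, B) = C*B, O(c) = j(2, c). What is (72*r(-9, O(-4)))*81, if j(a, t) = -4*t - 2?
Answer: -734832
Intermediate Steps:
j(a, t) = -2 - 4*t
O(c) = -2 - 4*c
r(C, B) = B*C
(72*r(-9, O(-4)))*81 = (72*((-2 - 4*(-4))*(-9)))*81 = (72*((-2 + 16)*(-9)))*81 = (72*(14*(-9)))*81 = (72*(-126))*81 = -9072*81 = -734832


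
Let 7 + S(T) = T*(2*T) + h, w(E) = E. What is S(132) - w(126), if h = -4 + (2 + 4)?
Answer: 34717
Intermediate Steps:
h = 2 (h = -4 + 6 = 2)
S(T) = -5 + 2*T² (S(T) = -7 + (T*(2*T) + 2) = -7 + (2*T² + 2) = -7 + (2 + 2*T²) = -5 + 2*T²)
S(132) - w(126) = (-5 + 2*132²) - 1*126 = (-5 + 2*17424) - 126 = (-5 + 34848) - 126 = 34843 - 126 = 34717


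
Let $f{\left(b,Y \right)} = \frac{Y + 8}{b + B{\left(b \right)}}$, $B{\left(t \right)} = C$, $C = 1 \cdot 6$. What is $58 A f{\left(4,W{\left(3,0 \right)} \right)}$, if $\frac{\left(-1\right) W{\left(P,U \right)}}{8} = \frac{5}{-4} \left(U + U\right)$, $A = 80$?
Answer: $3712$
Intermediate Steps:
$W{\left(P,U \right)} = 20 U$ ($W{\left(P,U \right)} = - 8 \frac{5}{-4} \left(U + U\right) = - 8 \cdot 5 \left(- \frac{1}{4}\right) 2 U = - 8 \left(- \frac{5 \cdot 2 U}{4}\right) = - 8 \left(- \frac{5 U}{2}\right) = 20 U$)
$C = 6$
$B{\left(t \right)} = 6$
$f{\left(b,Y \right)} = \frac{8 + Y}{6 + b}$ ($f{\left(b,Y \right)} = \frac{Y + 8}{b + 6} = \frac{8 + Y}{6 + b}$)
$58 A f{\left(4,W{\left(3,0 \right)} \right)} = 58 \cdot 80 \frac{8 + 20 \cdot 0}{6 + 4} = 4640 \frac{8 + 0}{10} = 4640 \cdot \frac{1}{10} \cdot 8 = 4640 \cdot \frac{4}{5} = 3712$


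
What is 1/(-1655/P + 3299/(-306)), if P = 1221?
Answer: -124542/1511503 ≈ -0.082396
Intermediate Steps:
1/(-1655/P + 3299/(-306)) = 1/(-1655/1221 + 3299/(-306)) = 1/(-1655*1/1221 + 3299*(-1/306)) = 1/(-1655/1221 - 3299/306) = 1/(-1511503/124542) = -124542/1511503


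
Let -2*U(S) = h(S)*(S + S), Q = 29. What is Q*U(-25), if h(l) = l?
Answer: -18125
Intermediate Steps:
U(S) = -S² (U(S) = -S*(S + S)/2 = -S*2*S/2 = -S²)
Q*U(-25) = 29*(-1*(-25)²) = 29*(-1*625) = 29*(-625) = -18125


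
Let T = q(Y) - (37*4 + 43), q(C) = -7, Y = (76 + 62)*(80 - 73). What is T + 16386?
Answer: 16188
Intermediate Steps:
Y = 966 (Y = 138*7 = 966)
T = -198 (T = -7 - (37*4 + 43) = -7 - (148 + 43) = -7 - 1*191 = -7 - 191 = -198)
T + 16386 = -198 + 16386 = 16188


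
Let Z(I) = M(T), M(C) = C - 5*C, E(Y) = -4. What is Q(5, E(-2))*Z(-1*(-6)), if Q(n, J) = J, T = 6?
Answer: 96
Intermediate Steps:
M(C) = -4*C
Z(I) = -24 (Z(I) = -4*6 = -24)
Q(5, E(-2))*Z(-1*(-6)) = -4*(-24) = 96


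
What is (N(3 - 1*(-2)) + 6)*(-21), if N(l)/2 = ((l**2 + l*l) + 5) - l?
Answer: -2226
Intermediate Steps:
N(l) = 10 - 2*l + 4*l**2 (N(l) = 2*(((l**2 + l*l) + 5) - l) = 2*(((l**2 + l**2) + 5) - l) = 2*((2*l**2 + 5) - l) = 2*((5 + 2*l**2) - l) = 2*(5 - l + 2*l**2) = 10 - 2*l + 4*l**2)
(N(3 - 1*(-2)) + 6)*(-21) = ((10 - 2*(3 - 1*(-2)) + 4*(3 - 1*(-2))**2) + 6)*(-21) = ((10 - 2*(3 + 2) + 4*(3 + 2)**2) + 6)*(-21) = ((10 - 2*5 + 4*5**2) + 6)*(-21) = ((10 - 10 + 4*25) + 6)*(-21) = ((10 - 10 + 100) + 6)*(-21) = (100 + 6)*(-21) = 106*(-21) = -2226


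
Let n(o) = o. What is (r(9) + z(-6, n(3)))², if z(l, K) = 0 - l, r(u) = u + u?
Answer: 576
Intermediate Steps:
r(u) = 2*u
z(l, K) = -l
(r(9) + z(-6, n(3)))² = (2*9 - 1*(-6))² = (18 + 6)² = 24² = 576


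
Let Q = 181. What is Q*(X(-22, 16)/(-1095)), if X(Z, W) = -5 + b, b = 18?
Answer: -2353/1095 ≈ -2.1489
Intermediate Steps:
X(Z, W) = 13 (X(Z, W) = -5 + 18 = 13)
Q*(X(-22, 16)/(-1095)) = 181*(13/(-1095)) = 181*(13*(-1/1095)) = 181*(-13/1095) = -2353/1095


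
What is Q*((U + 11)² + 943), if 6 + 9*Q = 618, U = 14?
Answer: 106624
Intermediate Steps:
Q = 68 (Q = -⅔ + (⅑)*618 = -⅔ + 206/3 = 68)
Q*((U + 11)² + 943) = 68*((14 + 11)² + 943) = 68*(25² + 943) = 68*(625 + 943) = 68*1568 = 106624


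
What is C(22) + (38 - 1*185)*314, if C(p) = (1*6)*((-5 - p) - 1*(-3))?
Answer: -46302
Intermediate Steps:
C(p) = -12 - 6*p (C(p) = 6*((-5 - p) + 3) = 6*(-2 - p) = -12 - 6*p)
C(22) + (38 - 1*185)*314 = (-12 - 6*22) + (38 - 1*185)*314 = (-12 - 132) + (38 - 185)*314 = -144 - 147*314 = -144 - 46158 = -46302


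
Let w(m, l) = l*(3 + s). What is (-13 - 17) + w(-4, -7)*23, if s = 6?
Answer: -1479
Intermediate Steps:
w(m, l) = 9*l (w(m, l) = l*(3 + 6) = l*9 = 9*l)
(-13 - 17) + w(-4, -7)*23 = (-13 - 17) + (9*(-7))*23 = -30 - 63*23 = -30 - 1449 = -1479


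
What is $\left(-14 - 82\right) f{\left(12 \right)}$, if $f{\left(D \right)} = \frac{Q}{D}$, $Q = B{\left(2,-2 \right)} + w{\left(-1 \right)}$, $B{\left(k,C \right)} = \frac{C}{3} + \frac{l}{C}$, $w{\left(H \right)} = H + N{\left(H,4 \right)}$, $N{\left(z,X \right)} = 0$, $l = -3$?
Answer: $\frac{4}{3} \approx 1.3333$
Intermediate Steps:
$w{\left(H \right)} = H$ ($w{\left(H \right)} = H + 0 = H$)
$B{\left(k,C \right)} = - \frac{3}{C} + \frac{C}{3}$ ($B{\left(k,C \right)} = \frac{C}{3} - \frac{3}{C} = - \frac{3}{C} + \frac{C}{3}$)
$Q = - \frac{1}{6}$ ($Q = \left(- \frac{3}{-2} + \frac{1}{3} \left(-2\right)\right) - 1 = \left(\left(-3\right) \left(- \frac{1}{2}\right) - \frac{2}{3}\right) - 1 = \left(\frac{3}{2} - \frac{2}{3}\right) - 1 = \frac{5}{6} - 1 = - \frac{1}{6} \approx -0.16667$)
$f{\left(D \right)} = - \frac{1}{6 D}$
$\left(-14 - 82\right) f{\left(12 \right)} = \left(-14 - 82\right) \left(- \frac{1}{6 \cdot 12}\right) = - 96 \left(\left(- \frac{1}{6}\right) \frac{1}{12}\right) = \left(-96\right) \left(- \frac{1}{72}\right) = \frac{4}{3}$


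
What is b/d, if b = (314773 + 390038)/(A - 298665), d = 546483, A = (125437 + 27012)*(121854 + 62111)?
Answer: 234937/5108701896880820 ≈ 4.5988e-11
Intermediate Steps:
A = 28045280285 (A = 152449*183965 = 28045280285)
b = 704811/28044981620 (b = (314773 + 390038)/(28045280285 - 298665) = 704811/28044981620 ≈ 2.5131e-5)
b/d = (704811/28044981620)/546483 = (704811/28044981620)*(1/546483) = 234937/5108701896880820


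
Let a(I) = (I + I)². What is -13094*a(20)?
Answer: -20950400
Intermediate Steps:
a(I) = 4*I² (a(I) = (2*I)² = 4*I²)
-13094*a(20) = -52376*20² = -52376*400 = -13094*1600 = -20950400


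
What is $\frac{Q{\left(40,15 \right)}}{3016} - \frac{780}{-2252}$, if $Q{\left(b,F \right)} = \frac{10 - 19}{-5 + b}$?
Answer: $\frac{20579133}{59430280} \approx 0.34627$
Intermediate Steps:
$Q{\left(b,F \right)} = - \frac{9}{-5 + b}$
$\frac{Q{\left(40,15 \right)}}{3016} - \frac{780}{-2252} = \frac{\left(-9\right) \frac{1}{-5 + 40}}{3016} - \frac{780}{-2252} = - \frac{9}{35} \cdot \frac{1}{3016} - - \frac{195}{563} = \left(-9\right) \frac{1}{35} \cdot \frac{1}{3016} + \frac{195}{563} = \left(- \frac{9}{35}\right) \frac{1}{3016} + \frac{195}{563} = - \frac{9}{105560} + \frac{195}{563} = \frac{20579133}{59430280}$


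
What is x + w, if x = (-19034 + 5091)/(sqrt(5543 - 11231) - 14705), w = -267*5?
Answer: -288478990040/216242713 + 83658*I*sqrt(158)/216242713 ≈ -1334.1 + 0.0048629*I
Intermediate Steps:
w = -1335
x = -13943/(-14705 + 6*I*sqrt(158)) (x = -13943/(sqrt(-5688) - 14705) = -13943/(6*I*sqrt(158) - 14705) = -13943/(-14705 + 6*I*sqrt(158)) ≈ 0.94816 + 0.0048629*I)
x + w = (205031815/216242713 + 83658*I*sqrt(158)/216242713) - 1335 = -288478990040/216242713 + 83658*I*sqrt(158)/216242713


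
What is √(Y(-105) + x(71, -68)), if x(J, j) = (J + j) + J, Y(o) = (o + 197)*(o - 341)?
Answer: I*√40958 ≈ 202.38*I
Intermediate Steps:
Y(o) = (-341 + o)*(197 + o) (Y(o) = (197 + o)*(-341 + o) = (-341 + o)*(197 + o))
x(J, j) = j + 2*J
√(Y(-105) + x(71, -68)) = √((-67177 + (-105)² - 144*(-105)) + (-68 + 2*71)) = √((-67177 + 11025 + 15120) + (-68 + 142)) = √(-41032 + 74) = √(-40958) = I*√40958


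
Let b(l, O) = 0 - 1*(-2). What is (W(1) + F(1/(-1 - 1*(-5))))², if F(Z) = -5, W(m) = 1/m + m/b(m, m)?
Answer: 49/4 ≈ 12.250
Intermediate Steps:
b(l, O) = 2 (b(l, O) = 0 + 2 = 2)
W(m) = 1/m + m/2
(W(1) + F(1/(-1 - 1*(-5))))² = ((1/1 + (½)*1) - 5)² = ((1 + ½) - 5)² = (3/2 - 5)² = (-7/2)² = 49/4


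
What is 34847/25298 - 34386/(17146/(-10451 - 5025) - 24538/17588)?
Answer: 14800166010227291/1077242497058 ≈ 13739.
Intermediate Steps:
34847/25298 - 34386/(17146/(-10451 - 5025) - 24538/17588) = 34847*(1/25298) - 34386/(17146/(-15476) - 24538*1/17588) = 34847/25298 - 34386/(17146*(-1/15476) - 12269/8794) = 34847/25298 - 34386/(-8573/7738 - 12269/8794) = 34847/25298 - 34386/(-42582121/17011993) = 34847/25298 - 34386*(-17011993/42582121) = 34847/25298 + 584974391298/42582121 = 14800166010227291/1077242497058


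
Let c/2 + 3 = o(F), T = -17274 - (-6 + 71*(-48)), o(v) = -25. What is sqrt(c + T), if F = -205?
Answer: 14*I*sqrt(71) ≈ 117.97*I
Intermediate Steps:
T = -13860 (T = -17274 - (-6 - 3408) = -17274 - 1*(-3414) = -17274 + 3414 = -13860)
c = -56 (c = -6 + 2*(-25) = -6 - 50 = -56)
sqrt(c + T) = sqrt(-56 - 13860) = sqrt(-13916) = 14*I*sqrt(71)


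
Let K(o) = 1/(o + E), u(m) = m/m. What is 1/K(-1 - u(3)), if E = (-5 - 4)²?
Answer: 79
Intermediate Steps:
u(m) = 1
E = 81 (E = (-9)² = 81)
K(o) = 1/(81 + o) (K(o) = 1/(o + 81) = 1/(81 + o))
1/K(-1 - u(3)) = 1/(1/(81 + (-1 - 1*1))) = 1/(1/(81 + (-1 - 1))) = 1/(1/(81 - 2)) = 1/(1/79) = 79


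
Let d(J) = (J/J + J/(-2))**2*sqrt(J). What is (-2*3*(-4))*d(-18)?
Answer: 7200*I*sqrt(2) ≈ 10182.0*I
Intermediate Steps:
d(J) = sqrt(J)*(1 - J/2)**2 (d(J) = (1 + J*(-1/2))**2*sqrt(J) = (1 - J/2)**2*sqrt(J) = sqrt(J)*(1 - J/2)**2)
(-2*3*(-4))*d(-18) = (-2*3*(-4))*(sqrt(-18)*(-2 - 18)**2/4) = (-6*(-4))*((1/4)*(3*I*sqrt(2))*(-20)**2) = 24*((1/4)*(3*I*sqrt(2))*400) = 24*(300*I*sqrt(2)) = 7200*I*sqrt(2)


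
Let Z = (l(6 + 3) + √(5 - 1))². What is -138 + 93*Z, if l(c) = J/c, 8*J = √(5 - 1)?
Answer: 105583/432 ≈ 244.41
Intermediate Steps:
J = ¼ (J = √(5 - 1)/8 = √4/8 = (⅛)*2 = ¼ ≈ 0.25000)
l(c) = 1/(4*c)
Z = 5329/1296 (Z = (1/(4*(6 + 3)) + √(5 - 1))² = ((¼)/9 + √4)² = ((¼)*(⅑) + 2)² = (1/36 + 2)² = (73/36)² = 5329/1296 ≈ 4.1119)
-138 + 93*Z = -138 + 93*(5329/1296) = -138 + 165199/432 = 105583/432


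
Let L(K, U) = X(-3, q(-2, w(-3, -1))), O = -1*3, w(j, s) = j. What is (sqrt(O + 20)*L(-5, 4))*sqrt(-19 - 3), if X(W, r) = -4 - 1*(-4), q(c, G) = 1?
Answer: 0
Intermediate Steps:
O = -3
X(W, r) = 0 (X(W, r) = -4 + 4 = 0)
L(K, U) = 0
(sqrt(O + 20)*L(-5, 4))*sqrt(-19 - 3) = (sqrt(-3 + 20)*0)*sqrt(-19 - 3) = (sqrt(17)*0)*sqrt(-22) = 0*(I*sqrt(22)) = 0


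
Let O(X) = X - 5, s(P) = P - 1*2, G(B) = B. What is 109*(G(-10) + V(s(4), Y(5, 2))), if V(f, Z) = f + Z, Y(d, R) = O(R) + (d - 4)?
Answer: -1090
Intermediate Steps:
s(P) = -2 + P (s(P) = P - 2 = -2 + P)
O(X) = -5 + X
Y(d, R) = -9 + R + d (Y(d, R) = (-5 + R) + (d - 4) = (-5 + R) + (-4 + d) = -9 + R + d)
V(f, Z) = Z + f
109*(G(-10) + V(s(4), Y(5, 2))) = 109*(-10 + ((-9 + 2 + 5) + (-2 + 4))) = 109*(-10 + (-2 + 2)) = 109*(-10 + 0) = 109*(-10) = -1090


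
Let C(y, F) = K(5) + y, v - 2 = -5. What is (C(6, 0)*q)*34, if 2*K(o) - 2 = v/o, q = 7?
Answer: 7973/5 ≈ 1594.6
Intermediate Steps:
v = -3 (v = 2 - 5 = -3)
K(o) = 1 - 3/(2*o) (K(o) = 1 + (-3/o)/2 = 1 - 3/(2*o))
C(y, F) = 7/10 + y (C(y, F) = (-3/2 + 5)/5 + y = (⅕)*(7/2) + y = 7/10 + y)
(C(6, 0)*q)*34 = ((7/10 + 6)*7)*34 = ((67/10)*7)*34 = (469/10)*34 = 7973/5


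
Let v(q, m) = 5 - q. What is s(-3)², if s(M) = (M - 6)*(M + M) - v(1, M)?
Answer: 2500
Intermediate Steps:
s(M) = -4 + 2*M*(-6 + M) (s(M) = (M - 6)*(M + M) - (5 - 1*1) = (-6 + M)*(2*M) - (5 - 1) = 2*M*(-6 + M) - 1*4 = 2*M*(-6 + M) - 4 = -4 + 2*M*(-6 + M))
s(-3)² = (-4 - 12*(-3) + 2*(-3)²)² = (-4 + 36 + 2*9)² = (-4 + 36 + 18)² = 50² = 2500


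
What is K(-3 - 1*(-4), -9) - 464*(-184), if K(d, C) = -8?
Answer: 85368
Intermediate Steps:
K(-3 - 1*(-4), -9) - 464*(-184) = -8 - 464*(-184) = -8 + 85376 = 85368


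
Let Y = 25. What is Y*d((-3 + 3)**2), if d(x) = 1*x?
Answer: 0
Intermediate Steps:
d(x) = x
Y*d((-3 + 3)**2) = 25*(-3 + 3)**2 = 25*0**2 = 25*0 = 0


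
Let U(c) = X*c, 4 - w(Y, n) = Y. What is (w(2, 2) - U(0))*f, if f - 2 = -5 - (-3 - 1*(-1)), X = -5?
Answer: -2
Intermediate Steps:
w(Y, n) = 4 - Y
U(c) = -5*c
f = -1 (f = 2 + (-5 - (-3 - 1*(-1))) = 2 + (-5 - (-3 + 1)) = 2 + (-5 - 1*(-2)) = 2 + (-5 + 2) = 2 - 3 = -1)
(w(2, 2) - U(0))*f = ((4 - 1*2) - (-5)*0)*(-1) = ((4 - 2) - 1*0)*(-1) = (2 + 0)*(-1) = 2*(-1) = -2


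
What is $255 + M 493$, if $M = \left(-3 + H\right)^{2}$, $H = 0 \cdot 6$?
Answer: $4692$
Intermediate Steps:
$H = 0$
$M = 9$ ($M = \left(-3 + 0\right)^{2} = \left(-3\right)^{2} = 9$)
$255 + M 493 = 255 + 9 \cdot 493 = 255 + 4437 = 4692$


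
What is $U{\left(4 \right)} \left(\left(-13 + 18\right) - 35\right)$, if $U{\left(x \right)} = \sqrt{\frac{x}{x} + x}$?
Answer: $- 30 \sqrt{5} \approx -67.082$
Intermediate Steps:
$U{\left(x \right)} = \sqrt{1 + x}$
$U{\left(4 \right)} \left(\left(-13 + 18\right) - 35\right) = \sqrt{1 + 4} \left(\left(-13 + 18\right) - 35\right) = \sqrt{5} \left(5 - 35\right) = \sqrt{5} \left(-30\right) = - 30 \sqrt{5}$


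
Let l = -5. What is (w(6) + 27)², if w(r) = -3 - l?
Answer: 841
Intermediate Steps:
w(r) = 2 (w(r) = -3 - 1*(-5) = -3 + 5 = 2)
(w(6) + 27)² = (2 + 27)² = 29² = 841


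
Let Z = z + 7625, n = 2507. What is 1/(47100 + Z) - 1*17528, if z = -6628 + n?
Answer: -886986911/50604 ≈ -17528.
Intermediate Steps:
z = -4121 (z = -6628 + 2507 = -4121)
Z = 3504 (Z = -4121 + 7625 = 3504)
1/(47100 + Z) - 1*17528 = 1/(47100 + 3504) - 1*17528 = 1/50604 - 17528 = -886986911/50604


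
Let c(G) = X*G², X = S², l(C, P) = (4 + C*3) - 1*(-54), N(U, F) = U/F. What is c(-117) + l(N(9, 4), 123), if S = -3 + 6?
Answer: 493063/4 ≈ 1.2327e+5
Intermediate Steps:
l(C, P) = 58 + 3*C (l(C, P) = (4 + 3*C) + 54 = 58 + 3*C)
S = 3
X = 9 (X = 3² = 9)
c(G) = 9*G²
c(-117) + l(N(9, 4), 123) = 9*(-117)² + (58 + 3*(9/4)) = 9*13689 + (58 + 3*(9*(¼))) = 123201 + (58 + 3*(9/4)) = 123201 + (58 + 27/4) = 123201 + 259/4 = 493063/4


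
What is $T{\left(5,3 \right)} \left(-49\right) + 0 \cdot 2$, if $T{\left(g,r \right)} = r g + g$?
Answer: $-980$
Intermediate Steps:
$T{\left(g,r \right)} = g + g r$ ($T{\left(g,r \right)} = g r + g = g + g r$)
$T{\left(5,3 \right)} \left(-49\right) + 0 \cdot 2 = 5 \left(1 + 3\right) \left(-49\right) + 0 \cdot 2 = 5 \cdot 4 \left(-49\right) + 0 = 20 \left(-49\right) + 0 = -980 + 0 = -980$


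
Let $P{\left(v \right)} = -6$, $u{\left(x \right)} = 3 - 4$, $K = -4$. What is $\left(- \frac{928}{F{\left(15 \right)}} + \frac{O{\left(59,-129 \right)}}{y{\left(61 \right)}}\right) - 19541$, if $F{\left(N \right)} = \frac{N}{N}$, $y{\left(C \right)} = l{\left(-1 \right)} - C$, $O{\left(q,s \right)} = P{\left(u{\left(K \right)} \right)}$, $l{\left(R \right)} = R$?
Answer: $- \frac{634536}{31} \approx -20469.0$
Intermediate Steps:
$u{\left(x \right)} = -1$ ($u{\left(x \right)} = 3 - 4 = -1$)
$O{\left(q,s \right)} = -6$
$y{\left(C \right)} = -1 - C$
$F{\left(N \right)} = 1$
$\left(- \frac{928}{F{\left(15 \right)}} + \frac{O{\left(59,-129 \right)}}{y{\left(61 \right)}}\right) - 19541 = \left(- \frac{928}{1} - \frac{6}{-1 - 61}\right) - 19541 = \left(\left(-928\right) 1 - \frac{6}{-1 - 61}\right) - 19541 = \left(-928 - \frac{6}{-62}\right) - 19541 = \left(-928 - - \frac{3}{31}\right) - 19541 = \left(-928 + \frac{3}{31}\right) - 19541 = - \frac{28765}{31} - 19541 = - \frac{634536}{31}$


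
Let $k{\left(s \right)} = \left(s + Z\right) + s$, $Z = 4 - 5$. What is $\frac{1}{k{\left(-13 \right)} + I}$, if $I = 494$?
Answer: $\frac{1}{467} \approx 0.0021413$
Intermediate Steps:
$Z = -1$
$k{\left(s \right)} = -1 + 2 s$ ($k{\left(s \right)} = \left(s - 1\right) + s = \left(-1 + s\right) + s = -1 + 2 s$)
$\frac{1}{k{\left(-13 \right)} + I} = \frac{1}{\left(-1 + 2 \left(-13\right)\right) + 494} = \frac{1}{\left(-1 - 26\right) + 494} = \frac{1}{-27 + 494} = \frac{1}{467}$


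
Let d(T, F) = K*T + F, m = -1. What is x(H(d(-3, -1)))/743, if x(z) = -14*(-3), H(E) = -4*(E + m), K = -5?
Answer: 42/743 ≈ 0.056528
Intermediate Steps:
d(T, F) = F - 5*T (d(T, F) = -5*T + F = F - 5*T)
H(E) = 4 - 4*E (H(E) = -4*(E - 1) = -4*(-1 + E) = 4 - 4*E)
x(z) = 42
x(H(d(-3, -1)))/743 = 42/743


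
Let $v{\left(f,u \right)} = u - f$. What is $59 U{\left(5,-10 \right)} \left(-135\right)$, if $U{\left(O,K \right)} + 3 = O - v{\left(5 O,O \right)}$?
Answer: $-175230$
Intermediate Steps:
$U{\left(O,K \right)} = -3 + 5 O$ ($U{\left(O,K \right)} = -3 + \left(O - \left(O - 5 O\right)\right) = -3 + \left(O - - 4 O\right) = -3 + \left(O + 4 O\right) = -3 + 5 O$)
$59 U{\left(5,-10 \right)} \left(-135\right) = 59 \left(-3 + 5 \cdot 5\right) \left(-135\right) = 59 \left(-3 + 25\right) \left(-135\right) = 59 \cdot 22 \left(-135\right) = 1298 \left(-135\right) = -175230$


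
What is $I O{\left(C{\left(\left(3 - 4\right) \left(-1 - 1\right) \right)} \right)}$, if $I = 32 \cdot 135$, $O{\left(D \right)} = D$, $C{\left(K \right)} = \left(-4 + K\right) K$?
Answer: $-17280$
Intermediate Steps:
$C{\left(K \right)} = K \left(-4 + K\right)$
$I = 4320$
$I O{\left(C{\left(\left(3 - 4\right) \left(-1 - 1\right) \right)} \right)} = 4320 \left(3 - 4\right) \left(-1 - 1\right) \left(-4 + \left(3 - 4\right) \left(-1 - 1\right)\right) = 4320 \left(-1\right) \left(-2\right) \left(-4 - -2\right) = 4320 \cdot 2 \left(-4 + 2\right) = 4320 \cdot 2 \left(-2\right) = 4320 \left(-4\right) = -17280$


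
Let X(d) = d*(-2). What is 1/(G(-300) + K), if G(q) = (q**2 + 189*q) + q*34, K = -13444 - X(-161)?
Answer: 1/9334 ≈ 0.00010714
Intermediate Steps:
X(d) = -2*d
K = -13766 (K = -13444 - (-2)*(-161) = -13444 - 1*322 = -13444 - 322 = -13766)
G(q) = q**2 + 223*q (G(q) = (q**2 + 189*q) + 34*q = q**2 + 223*q)
1/(G(-300) + K) = 1/(-300*(223 - 300) - 13766) = 1/(-300*(-77) - 13766) = 1/(23100 - 13766) = 1/9334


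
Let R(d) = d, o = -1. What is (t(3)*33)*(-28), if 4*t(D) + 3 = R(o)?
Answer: 924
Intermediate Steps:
t(D) = -1 (t(D) = -3/4 + (1/4)*(-1) = -3/4 - 1/4 = -1)
(t(3)*33)*(-28) = -1*33*(-28) = -33*(-28) = 924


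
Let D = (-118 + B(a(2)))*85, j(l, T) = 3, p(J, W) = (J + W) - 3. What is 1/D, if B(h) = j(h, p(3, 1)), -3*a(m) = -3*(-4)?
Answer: -1/9775 ≈ -0.00010230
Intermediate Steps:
a(m) = -4 (a(m) = -(-1)*(-4) = -⅓*12 = -4)
p(J, W) = -3 + J + W
B(h) = 3
D = -9775 (D = (-118 + 3)*85 = -115*85 = -9775)
1/D = 1/(-9775) = -1/9775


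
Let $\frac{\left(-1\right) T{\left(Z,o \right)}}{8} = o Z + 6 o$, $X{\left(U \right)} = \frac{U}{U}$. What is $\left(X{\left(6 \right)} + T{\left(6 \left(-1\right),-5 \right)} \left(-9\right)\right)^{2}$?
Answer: $1$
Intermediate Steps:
$X{\left(U \right)} = 1$
$T{\left(Z,o \right)} = - 48 o - 8 Z o$ ($T{\left(Z,o \right)} = - 8 \left(o Z + 6 o\right) = - 8 \left(Z o + 6 o\right) = - 8 \left(6 o + Z o\right) = - 48 o - 8 Z o$)
$\left(X{\left(6 \right)} + T{\left(6 \left(-1\right),-5 \right)} \left(-9\right)\right)^{2} = \left(1 + \left(-8\right) \left(-5\right) \left(6 + 6 \left(-1\right)\right) \left(-9\right)\right)^{2} = \left(1 + \left(-8\right) \left(-5\right) \left(6 - 6\right) \left(-9\right)\right)^{2} = \left(1 + \left(-8\right) \left(-5\right) 0 \left(-9\right)\right)^{2} = \left(1 + 0 \left(-9\right)\right)^{2} = \left(1 + 0\right)^{2} = 1^{2} = 1$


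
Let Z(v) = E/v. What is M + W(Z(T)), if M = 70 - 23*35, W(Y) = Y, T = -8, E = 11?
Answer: -5891/8 ≈ -736.38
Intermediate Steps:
Z(v) = 11/v
M = -735 (M = 70 - 805 = -735)
M + W(Z(T)) = -735 + 11/(-8) = -735 + 11*(-⅛) = -735 - 11/8 = -5891/8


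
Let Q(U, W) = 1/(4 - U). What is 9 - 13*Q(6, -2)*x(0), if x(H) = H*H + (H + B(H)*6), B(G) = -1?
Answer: -30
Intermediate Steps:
x(H) = -6 + H + H**2 (x(H) = H*H + (H - 1*6) = H**2 + (H - 6) = H**2 + (-6 + H) = -6 + H + H**2)
9 - 13*Q(6, -2)*x(0) = 9 - 13*(-1/(-4 + 6))*(-6 + 0 + 0**2) = 9 - 13*(-1/2)*(-6 + 0 + 0) = 9 - 13*(-1*1/2)*(-6) = 9 - (-13)*(-6)/2 = 9 - 13*3 = 9 - 39 = -30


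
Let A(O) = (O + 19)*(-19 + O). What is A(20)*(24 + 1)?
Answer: 975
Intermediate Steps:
A(O) = (-19 + O)*(19 + O) (A(O) = (19 + O)*(-19 + O) = (-19 + O)*(19 + O))
A(20)*(24 + 1) = (-361 + 20²)*(24 + 1) = (-361 + 400)*25 = 39*25 = 975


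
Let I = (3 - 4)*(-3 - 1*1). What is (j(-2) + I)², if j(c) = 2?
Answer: 36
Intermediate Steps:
I = 4 (I = -(-3 - 1) = -1*(-4) = 4)
(j(-2) + I)² = (2 + 4)² = 6² = 36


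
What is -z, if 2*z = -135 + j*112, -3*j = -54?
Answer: -1881/2 ≈ -940.50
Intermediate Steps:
j = 18 (j = -⅓*(-54) = 18)
z = 1881/2 (z = (-135 + 18*112)/2 = (-135 + 2016)/2 = (½)*1881 = 1881/2 ≈ 940.50)
-z = -1*1881/2 = -1881/2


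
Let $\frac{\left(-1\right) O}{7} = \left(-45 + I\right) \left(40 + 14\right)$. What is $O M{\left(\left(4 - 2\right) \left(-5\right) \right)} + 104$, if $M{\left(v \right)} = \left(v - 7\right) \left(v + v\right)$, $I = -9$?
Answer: $6940184$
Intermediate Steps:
$O = 20412$ ($O = - 7 \left(-45 - 9\right) \left(40 + 14\right) = - 7 \left(\left(-54\right) 54\right) = \left(-7\right) \left(-2916\right) = 20412$)
$M{\left(v \right)} = 2 v \left(-7 + v\right)$ ($M{\left(v \right)} = \left(-7 + v\right) 2 v = 2 v \left(-7 + v\right)$)
$O M{\left(\left(4 - 2\right) \left(-5\right) \right)} + 104 = 20412 \cdot 2 \left(4 - 2\right) \left(-5\right) \left(-7 + \left(4 - 2\right) \left(-5\right)\right) + 104 = 20412 \cdot 2 \cdot 2 \left(-5\right) \left(-7 + 2 \left(-5\right)\right) + 104 = 20412 \cdot 2 \left(-10\right) \left(-7 - 10\right) + 104 = 20412 \cdot 2 \left(-10\right) \left(-17\right) + 104 = 20412 \cdot 340 + 104 = 6940080 + 104 = 6940184$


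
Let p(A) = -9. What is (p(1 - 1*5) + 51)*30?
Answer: 1260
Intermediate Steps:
(p(1 - 1*5) + 51)*30 = (-9 + 51)*30 = 42*30 = 1260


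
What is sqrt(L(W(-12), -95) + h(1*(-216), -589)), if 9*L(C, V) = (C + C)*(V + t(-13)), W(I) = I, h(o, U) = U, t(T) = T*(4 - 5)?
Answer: I*sqrt(3333)/3 ≈ 19.244*I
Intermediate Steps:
t(T) = -T (t(T) = T*(-1) = -T)
L(C, V) = 2*C*(13 + V)/9 (L(C, V) = ((C + C)*(V - 1*(-13)))/9 = ((2*C)*(V + 13))/9 = ((2*C)*(13 + V))/9 = (2*C*(13 + V))/9 = 2*C*(13 + V)/9)
sqrt(L(W(-12), -95) + h(1*(-216), -589)) = sqrt((2/9)*(-12)*(13 - 95) - 589) = sqrt((2/9)*(-12)*(-82) - 589) = sqrt(656/3 - 589) = sqrt(-1111/3) = I*sqrt(3333)/3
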